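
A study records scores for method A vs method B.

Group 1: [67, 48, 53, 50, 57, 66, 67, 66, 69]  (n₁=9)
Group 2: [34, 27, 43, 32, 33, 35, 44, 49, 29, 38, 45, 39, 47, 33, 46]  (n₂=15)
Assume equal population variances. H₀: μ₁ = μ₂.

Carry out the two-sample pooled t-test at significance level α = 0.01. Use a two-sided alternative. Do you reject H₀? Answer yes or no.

reject H₀: yes

x̄₁=60.333, s₁=8.307, n₁=9
x̄₂=38.267, s₂=7.015, n₂=15
s_p² = [8·8.307² + 14·7.015²]/22 = 56.4061
SE = √(s_p²·(1/9+1/15)) = 3.1667
t = (60.333−38.267)/3.1667 = 6.9684
df = 22
p-value (two-sided) = 0.00000
At α=0.01: p < α → reject H₀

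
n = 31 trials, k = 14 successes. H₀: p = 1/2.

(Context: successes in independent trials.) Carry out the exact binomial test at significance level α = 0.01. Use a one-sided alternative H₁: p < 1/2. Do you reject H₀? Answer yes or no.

Exact binomial: n=31, k=14, p₀=1/2=0.5000
P(X≤14) from Σ C(n,i)·p₀^i·(1−p₀)^(n−i)
p-value (one-sided, H₁ less) = 0.36005
At α=0.01: p ≥ α → fail to reject H₀

reject H₀: no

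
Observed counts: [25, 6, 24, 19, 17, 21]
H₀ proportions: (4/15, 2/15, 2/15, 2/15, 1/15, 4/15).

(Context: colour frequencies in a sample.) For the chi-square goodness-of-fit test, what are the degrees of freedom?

df = k − 1 = 6 − 1 = 5

degrees of freedom = 5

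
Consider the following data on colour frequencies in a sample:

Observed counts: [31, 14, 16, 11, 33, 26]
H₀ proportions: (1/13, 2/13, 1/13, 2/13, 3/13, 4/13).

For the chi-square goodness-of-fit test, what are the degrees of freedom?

degrees of freedom = 5

df = k − 1 = 6 − 1 = 5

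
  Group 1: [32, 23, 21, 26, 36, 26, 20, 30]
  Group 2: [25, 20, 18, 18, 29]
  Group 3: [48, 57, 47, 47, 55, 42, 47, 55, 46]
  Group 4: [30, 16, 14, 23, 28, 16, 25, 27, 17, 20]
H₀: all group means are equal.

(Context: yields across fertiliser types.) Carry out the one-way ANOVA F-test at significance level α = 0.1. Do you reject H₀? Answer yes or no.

reject H₀: yes

Group means [26.75, 22.00, 49.33, 21.60], grand mean 30.750
SSB = Σnᵢ(x̄ᵢ−x̄)² = 4456.100; SSW = ΣΣ(x−x̄ᵢ)² = 815.900
MSB = 4456.100/3 = 1485.3667; MSW = 815.900/28 = 29.1393
F = MSB/MSW = 50.9747
df = (3, 28)
p-value (upper-tail) = 0.00000
At α=0.1: p < α → reject H₀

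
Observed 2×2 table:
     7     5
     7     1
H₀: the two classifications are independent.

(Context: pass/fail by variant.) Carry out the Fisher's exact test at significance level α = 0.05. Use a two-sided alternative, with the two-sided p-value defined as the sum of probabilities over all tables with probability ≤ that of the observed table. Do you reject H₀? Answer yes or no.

reject H₀: no

Margins: r₁=12, r₂=8, c₁=14, c₂=6, n=20
p_obs = C(12,7)·C(8,7)/C(20,14); sum pmf over tables with pmf ≤ p_obs
p-value (two-sided) = 0.32456
At α=0.05: p ≥ α → fail to reject H₀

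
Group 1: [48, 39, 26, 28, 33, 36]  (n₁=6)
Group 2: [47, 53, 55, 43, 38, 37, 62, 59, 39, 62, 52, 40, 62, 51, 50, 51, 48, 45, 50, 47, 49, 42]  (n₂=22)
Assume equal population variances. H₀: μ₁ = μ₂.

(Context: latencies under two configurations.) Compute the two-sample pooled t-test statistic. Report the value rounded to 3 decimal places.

test statistic = -3.984

x̄₁=35.000, s₁=8.000, n₁=6
x̄₂=49.182, s₂=7.663, n₂=22
s_p² = [5·8.000² + 21·7.663²]/26 = 59.7413
SE = √(s_p²·(1/6+1/22)) = 3.5598
t = (35.000−49.182)/3.5598 = -3.9838
df = 26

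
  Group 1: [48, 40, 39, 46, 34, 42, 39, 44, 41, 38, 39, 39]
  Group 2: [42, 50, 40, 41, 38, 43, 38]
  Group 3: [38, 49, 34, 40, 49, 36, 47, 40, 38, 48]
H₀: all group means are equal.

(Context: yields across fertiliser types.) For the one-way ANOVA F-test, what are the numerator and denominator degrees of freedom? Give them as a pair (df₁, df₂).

k = 3 groups, N = 29 total
df = (k−1, N−k) = (3−1, 29−3) = (2, 26)

degrees of freedom = [2, 26]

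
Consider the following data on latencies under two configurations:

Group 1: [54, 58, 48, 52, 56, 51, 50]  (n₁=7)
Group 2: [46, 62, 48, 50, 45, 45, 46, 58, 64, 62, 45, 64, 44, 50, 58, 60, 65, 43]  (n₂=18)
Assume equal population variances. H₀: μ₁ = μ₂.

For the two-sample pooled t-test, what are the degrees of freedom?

degrees of freedom = 23

df = n₁ + n₂ − 2 = 7 + 18 − 2 = 23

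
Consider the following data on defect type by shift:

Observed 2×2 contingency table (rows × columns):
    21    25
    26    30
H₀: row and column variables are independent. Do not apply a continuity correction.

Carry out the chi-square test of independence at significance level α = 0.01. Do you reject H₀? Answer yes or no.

reject H₀: no

Row totals [46, 56], col totals [47, 55], n=102
χ² = (21−21.20)²/21.20 + (25−24.80)²/24.80 + (26−25.80)²/25.80 + (30−30.20)²/30.20 = 0.0061
df = 1
p-value (upper-tail) = 0.93761
At α=0.01: p ≥ α → fail to reject H₀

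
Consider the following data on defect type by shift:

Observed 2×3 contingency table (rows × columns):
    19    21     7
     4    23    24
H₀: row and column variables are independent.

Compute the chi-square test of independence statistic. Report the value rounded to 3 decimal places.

test statistic = 19.065

Row totals [47, 51], col totals [23, 44, 31], n=98
χ² = (19−11.03)²/11.03 + (21−21.10)²/21.10 + (7−14.87)²/14.87 + (4−11.97)²/11.97 + (23−22.90)²/22.90 + (24−16.13)²/16.13 = 19.0646
df = 2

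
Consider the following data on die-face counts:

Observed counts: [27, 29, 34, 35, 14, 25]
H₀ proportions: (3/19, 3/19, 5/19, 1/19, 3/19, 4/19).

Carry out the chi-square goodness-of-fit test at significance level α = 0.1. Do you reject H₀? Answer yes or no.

n = 164; E_i = n·p_i = [25.89, 25.89, 43.16, 8.63, 25.89, 34.53]
χ² = (27−25.89)²/25.89 + (29−25.89)²/25.89 + (34−43.16)²/43.16 + (35−8.63)²/8.63 + (14−25.89)²/25.89 + (25−34.53)²/34.53 = 91.0074
df = 5
p-value (upper-tail) = 0.00000
At α=0.1: p < α → reject H₀

reject H₀: yes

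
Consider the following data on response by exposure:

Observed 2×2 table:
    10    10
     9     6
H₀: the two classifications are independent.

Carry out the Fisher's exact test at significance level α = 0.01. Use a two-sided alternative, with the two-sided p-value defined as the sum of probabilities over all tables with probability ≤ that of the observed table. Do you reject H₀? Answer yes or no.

Margins: r₁=20, r₂=15, c₁=19, c₂=16, n=35
p_obs = C(20,10)·C(15,9)/C(35,19); sum pmf over tables with pmf ≤ p_obs
p-value (two-sided) = 0.73378
At α=0.01: p ≥ α → fail to reject H₀

reject H₀: no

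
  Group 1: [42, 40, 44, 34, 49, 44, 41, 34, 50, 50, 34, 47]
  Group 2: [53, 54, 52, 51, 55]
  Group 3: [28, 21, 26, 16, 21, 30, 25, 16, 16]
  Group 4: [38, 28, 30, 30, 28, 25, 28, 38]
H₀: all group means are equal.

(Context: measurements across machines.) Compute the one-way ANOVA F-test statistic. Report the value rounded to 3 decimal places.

Group means [42.42, 53.00, 22.11, 30.62], grand mean 35.824
SSB = Σnᵢ(x̄ᵢ−x̄)² = 3905.261; SSW = ΣΣ(x−x̄ᵢ)² = 811.681
MSB = 3905.261/3 = 1301.7535; MSW = 811.681/30 = 27.0560
F = MSB/MSW = 48.1133
df = (3, 30)

test statistic = 48.113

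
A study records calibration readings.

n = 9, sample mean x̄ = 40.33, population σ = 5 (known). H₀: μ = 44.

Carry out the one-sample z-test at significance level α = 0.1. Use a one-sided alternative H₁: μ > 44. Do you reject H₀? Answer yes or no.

SE = σ/√n = 5/√9 = 1.6667
z = (x̄−μ₀)/SE = (40.33−44)/1.6667 = -2.2020
p-value (one-sided, H₁ greater) = 0.98617
At α=0.1: p ≥ α → fail to reject H₀

reject H₀: no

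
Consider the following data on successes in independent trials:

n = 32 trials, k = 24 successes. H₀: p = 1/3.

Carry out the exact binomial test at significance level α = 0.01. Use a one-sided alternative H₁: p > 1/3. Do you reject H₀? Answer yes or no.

reject H₀: yes

Exact binomial: n=32, k=24, p₀=1/3=0.3333
P(X≥24) from Σ C(n,i)·p₀^i·(1−p₀)^(n−i)
p-value (one-sided, H₁ greater) = 0.00000
At α=0.01: p < α → reject H₀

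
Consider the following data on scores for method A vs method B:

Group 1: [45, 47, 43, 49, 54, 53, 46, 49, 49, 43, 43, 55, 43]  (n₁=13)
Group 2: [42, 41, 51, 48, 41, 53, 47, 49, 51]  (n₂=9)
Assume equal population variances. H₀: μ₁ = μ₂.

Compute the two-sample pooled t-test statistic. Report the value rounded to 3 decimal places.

x̄₁=47.615, s₁=4.331, n₁=13
x̄₂=47.000, s₂=4.610, n₂=9
s_p² = [12·4.331² + 8·4.610²]/20 = 19.7538
SE = √(s_p²·(1/13+1/9)) = 1.9273
t = (47.615−47.000)/1.9273 = 0.3193
df = 20

test statistic = 0.319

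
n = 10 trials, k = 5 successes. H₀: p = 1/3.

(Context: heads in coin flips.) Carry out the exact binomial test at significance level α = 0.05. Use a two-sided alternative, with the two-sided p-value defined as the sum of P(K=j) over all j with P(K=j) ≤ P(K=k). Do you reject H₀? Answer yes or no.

Exact binomial: n=10, k=5, p₀=1/3=0.3333
P(X=j) = C(n,j)·p₀^j·(1−p₀)^(n−j); p = Σ P(X=j) over j with P(X=j) ≤ P(X=5)
p-value (two-sided) = 0.31718
At α=0.05: p ≥ α → fail to reject H₀

reject H₀: no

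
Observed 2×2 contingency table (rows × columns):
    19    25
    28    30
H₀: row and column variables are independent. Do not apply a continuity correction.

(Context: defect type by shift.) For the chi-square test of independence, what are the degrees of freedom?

df = (r−1)(c−1) = (2−1)·(2−1) = 1

degrees of freedom = 1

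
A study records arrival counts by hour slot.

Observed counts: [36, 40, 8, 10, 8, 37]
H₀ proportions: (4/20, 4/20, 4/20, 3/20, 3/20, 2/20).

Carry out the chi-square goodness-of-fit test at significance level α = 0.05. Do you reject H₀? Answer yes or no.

n = 139; E_i = n·p_i = [27.80, 27.80, 27.80, 20.85, 20.85, 13.90]
χ² = (36−27.80)²/27.80 + (40−27.80)²/27.80 + (8−27.80)²/27.80 + (10−20.85)²/20.85 + (8−20.85)²/20.85 + (37−13.90)²/13.90 = 73.8297
df = 5
p-value (upper-tail) = 0.00000
At α=0.05: p < α → reject H₀

reject H₀: yes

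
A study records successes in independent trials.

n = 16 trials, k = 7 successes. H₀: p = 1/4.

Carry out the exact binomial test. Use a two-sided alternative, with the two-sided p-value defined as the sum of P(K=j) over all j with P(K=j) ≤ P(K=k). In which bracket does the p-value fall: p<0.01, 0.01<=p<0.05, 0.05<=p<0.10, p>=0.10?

p-value bracket: 0.05<=p<0.10

Exact binomial: n=16, k=7, p₀=1/4=0.2500
P(X=j) = C(n,j)·p₀^j·(1−p₀)^(n−j); p = Σ P(X=j) over j with P(X=j) ≤ P(X=7)
p-value (two-sided) = 0.08958
→ bracket: 0.05<=p<0.10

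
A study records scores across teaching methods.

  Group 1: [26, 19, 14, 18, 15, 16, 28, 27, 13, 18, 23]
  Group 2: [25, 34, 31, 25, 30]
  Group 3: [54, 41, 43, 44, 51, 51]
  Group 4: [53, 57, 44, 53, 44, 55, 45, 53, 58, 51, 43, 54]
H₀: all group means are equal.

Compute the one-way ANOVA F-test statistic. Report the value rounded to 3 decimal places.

test statistic = 80.212

Group means [19.73, 29.00, 47.33, 50.83], grand mean 36.941
SSB = Σnᵢ(x̄ᵢ−x̄)² = 6538.701; SSW = ΣΣ(x−x̄ᵢ)² = 815.182
MSB = 6538.701/3 = 2179.5668; MSW = 815.182/30 = 27.1727
F = MSB/MSW = 80.2116
df = (3, 30)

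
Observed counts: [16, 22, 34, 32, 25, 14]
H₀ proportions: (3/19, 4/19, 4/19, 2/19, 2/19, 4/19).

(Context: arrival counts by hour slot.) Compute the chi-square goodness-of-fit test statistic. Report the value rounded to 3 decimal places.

n = 143; E_i = n·p_i = [22.58, 30.11, 30.11, 15.05, 15.05, 30.11]
χ² = (16−22.58)²/22.58 + (22−30.11)²/30.11 + (34−30.11)²/30.11 + (32−15.05)²/15.05 + (25−15.05)²/15.05 + (14−30.11)²/30.11 = 38.8730
df = 5

test statistic = 38.873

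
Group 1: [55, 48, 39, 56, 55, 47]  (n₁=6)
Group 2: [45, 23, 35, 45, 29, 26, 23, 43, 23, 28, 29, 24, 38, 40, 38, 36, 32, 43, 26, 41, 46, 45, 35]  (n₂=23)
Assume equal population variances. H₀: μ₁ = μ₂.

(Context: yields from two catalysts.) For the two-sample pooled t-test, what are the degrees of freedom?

df = n₁ + n₂ − 2 = 6 + 23 − 2 = 27

degrees of freedom = 27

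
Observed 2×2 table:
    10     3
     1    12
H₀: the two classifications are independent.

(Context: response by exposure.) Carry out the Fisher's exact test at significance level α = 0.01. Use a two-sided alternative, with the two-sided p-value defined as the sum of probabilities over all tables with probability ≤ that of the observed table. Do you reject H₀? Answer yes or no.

Margins: r₁=13, r₂=13, c₁=11, c₂=15, n=26
p_obs = C(13,10)·C(13,1)/C(26,11); sum pmf over tables with pmf ≤ p_obs
p-value (two-sided) = 0.00098
At α=0.01: p < α → reject H₀

reject H₀: yes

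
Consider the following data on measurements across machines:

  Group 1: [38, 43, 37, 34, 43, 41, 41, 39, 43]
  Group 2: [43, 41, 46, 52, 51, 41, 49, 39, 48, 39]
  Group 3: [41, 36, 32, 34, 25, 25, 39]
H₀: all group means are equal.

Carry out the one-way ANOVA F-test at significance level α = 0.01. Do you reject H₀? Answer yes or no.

reject H₀: yes

Group means [39.89, 44.90, 33.14], grand mean 40.000
SSB = Σnᵢ(x̄ᵢ−x̄)² = 569.354; SSW = ΣΣ(x−x̄ᵢ)² = 536.646
MSB = 569.354/2 = 284.6770; MSW = 536.646/23 = 23.3324
F = MSB/MSW = 12.2009
df = (2, 23)
p-value (upper-tail) = 0.00024
At α=0.01: p < α → reject H₀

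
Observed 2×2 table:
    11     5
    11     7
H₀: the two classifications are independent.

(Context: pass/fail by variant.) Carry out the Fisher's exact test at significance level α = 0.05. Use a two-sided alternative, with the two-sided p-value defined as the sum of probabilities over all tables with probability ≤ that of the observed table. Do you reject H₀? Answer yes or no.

Margins: r₁=16, r₂=18, c₁=22, c₂=12, n=34
p_obs = C(16,11)·C(18,11)/C(34,22); sum pmf over tables with pmf ≤ p_obs
p-value (two-sided) = 0.72890
At α=0.05: p ≥ α → fail to reject H₀

reject H₀: no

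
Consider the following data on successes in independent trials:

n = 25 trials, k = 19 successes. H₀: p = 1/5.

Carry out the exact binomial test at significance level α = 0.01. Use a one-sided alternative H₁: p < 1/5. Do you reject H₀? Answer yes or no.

Exact binomial: n=25, k=19, p₀=1/5=0.2000
P(X≤19) from Σ C(n,i)·p₀^i·(1−p₀)^(n−i)
p-value (one-sided, H₁ less) = 1.00000
At α=0.01: p ≥ α → fail to reject H₀

reject H₀: no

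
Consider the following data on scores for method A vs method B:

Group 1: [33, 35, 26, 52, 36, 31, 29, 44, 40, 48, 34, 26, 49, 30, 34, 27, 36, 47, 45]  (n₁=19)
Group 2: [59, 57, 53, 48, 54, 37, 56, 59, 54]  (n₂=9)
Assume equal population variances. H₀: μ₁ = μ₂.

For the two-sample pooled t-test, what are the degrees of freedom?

degrees of freedom = 26

df = n₁ + n₂ − 2 = 19 + 9 − 2 = 26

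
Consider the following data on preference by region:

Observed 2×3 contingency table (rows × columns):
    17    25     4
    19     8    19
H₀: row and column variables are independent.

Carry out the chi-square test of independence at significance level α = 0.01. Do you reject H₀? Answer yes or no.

Row totals [46, 46], col totals [36, 33, 23], n=92
χ² = (17−18.00)²/18.00 + (25−16.50)²/16.50 + (4−11.50)²/11.50 + (19−18.00)²/18.00 + (8−16.50)²/16.50 + (19−11.50)²/11.50 = 18.6513
df = 2
p-value (upper-tail) = 0.00009
At α=0.01: p < α → reject H₀

reject H₀: yes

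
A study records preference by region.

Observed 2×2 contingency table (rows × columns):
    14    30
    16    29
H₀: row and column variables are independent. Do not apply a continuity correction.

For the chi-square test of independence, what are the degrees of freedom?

degrees of freedom = 1

df = (r−1)(c−1) = (2−1)·(2−1) = 1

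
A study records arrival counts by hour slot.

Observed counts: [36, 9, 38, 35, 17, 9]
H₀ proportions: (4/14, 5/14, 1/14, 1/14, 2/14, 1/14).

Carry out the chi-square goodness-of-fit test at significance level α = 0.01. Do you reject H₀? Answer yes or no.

reject H₀: yes

n = 144; E_i = n·p_i = [41.14, 51.43, 10.29, 10.29, 20.57, 10.29]
χ² = (36−41.14)²/41.14 + (9−51.43)²/51.43 + (38−10.29)²/10.29 + (35−10.29)²/10.29 + (17−20.57)²/20.57 + (9−10.29)²/10.29 = 170.4847
df = 5
p-value (upper-tail) = 0.00000
At α=0.01: p < α → reject H₀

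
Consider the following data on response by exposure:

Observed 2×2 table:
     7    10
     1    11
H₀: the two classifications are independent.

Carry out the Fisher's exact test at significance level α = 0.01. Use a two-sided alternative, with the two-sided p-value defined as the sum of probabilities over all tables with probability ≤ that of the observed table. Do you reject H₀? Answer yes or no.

reject H₀: no

Margins: r₁=17, r₂=12, c₁=8, c₂=21, n=29
p_obs = C(17,7)·C(12,1)/C(29,8); sum pmf over tables with pmf ≤ p_obs
p-value (two-sided) = 0.09257
At α=0.01: p ≥ α → fail to reject H₀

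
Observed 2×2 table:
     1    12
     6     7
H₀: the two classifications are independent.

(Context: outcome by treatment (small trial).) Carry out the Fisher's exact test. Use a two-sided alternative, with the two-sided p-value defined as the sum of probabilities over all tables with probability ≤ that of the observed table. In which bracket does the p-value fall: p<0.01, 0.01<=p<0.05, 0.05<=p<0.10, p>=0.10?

p-value bracket: 0.05<=p<0.10

Margins: r₁=13, r₂=13, c₁=7, c₂=19, n=26
p_obs = C(13,1)·C(13,6)/C(26,7); sum pmf over tables with pmf ≤ p_obs
p-value (two-sided) = 0.07304
→ bracket: 0.05<=p<0.10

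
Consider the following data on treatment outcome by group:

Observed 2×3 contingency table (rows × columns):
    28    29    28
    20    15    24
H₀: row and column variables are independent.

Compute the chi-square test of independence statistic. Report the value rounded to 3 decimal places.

test statistic = 1.448

Row totals [85, 59], col totals [48, 44, 52], n=144
χ² = (28−28.33)²/28.33 + (29−25.97)²/25.97 + (28−30.69)²/30.69 + (20−19.67)²/19.67 + (15−18.03)²/18.03 + (24−21.31)²/21.31 = 1.4483
df = 2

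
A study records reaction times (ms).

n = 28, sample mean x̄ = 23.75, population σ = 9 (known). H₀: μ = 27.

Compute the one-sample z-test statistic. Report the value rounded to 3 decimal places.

SE = σ/√n = 9/√28 = 1.7008
z = (x̄−μ₀)/SE = (23.75−27)/1.7008 = -1.9108

test statistic = -1.911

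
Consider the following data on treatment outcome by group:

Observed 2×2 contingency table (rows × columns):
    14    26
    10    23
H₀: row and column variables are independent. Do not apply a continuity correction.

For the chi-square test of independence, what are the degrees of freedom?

df = (r−1)(c−1) = (2−1)·(2−1) = 1

degrees of freedom = 1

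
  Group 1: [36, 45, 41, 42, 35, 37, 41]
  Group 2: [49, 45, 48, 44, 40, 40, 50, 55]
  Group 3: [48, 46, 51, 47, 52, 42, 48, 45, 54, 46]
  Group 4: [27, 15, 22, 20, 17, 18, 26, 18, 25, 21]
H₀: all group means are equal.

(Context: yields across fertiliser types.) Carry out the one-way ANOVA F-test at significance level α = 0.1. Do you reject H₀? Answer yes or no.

reject H₀: yes

Group means [39.57, 46.38, 47.90, 20.90], grand mean 38.171
SSB = Σnᵢ(x̄ᵢ−x̄)² = 4481.582; SSW = ΣΣ(x−x̄ᵢ)² = 529.389
MSB = 4481.582/3 = 1493.8607; MSW = 529.389/31 = 17.0771
F = MSB/MSW = 87.4776
df = (3, 31)
p-value (upper-tail) = 0.00000
At α=0.1: p < α → reject H₀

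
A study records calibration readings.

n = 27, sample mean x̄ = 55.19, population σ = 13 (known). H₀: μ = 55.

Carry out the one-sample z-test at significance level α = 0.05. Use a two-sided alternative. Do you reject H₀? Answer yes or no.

SE = σ/√n = 13/√27 = 2.5019
z = (x̄−μ₀)/SE = (55.19−55)/2.5019 = 0.0759
p-value (two-sided) = 0.93946
At α=0.05: p ≥ α → fail to reject H₀

reject H₀: no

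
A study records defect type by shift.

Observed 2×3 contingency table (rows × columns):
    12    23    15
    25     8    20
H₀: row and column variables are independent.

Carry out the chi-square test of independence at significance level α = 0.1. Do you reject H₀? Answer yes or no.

Row totals [50, 53], col totals [37, 31, 35], n=103
χ² = (12−17.96)²/17.96 + (23−15.05)²/15.05 + (15−16.99)²/16.99 + (25−19.04)²/19.04 + (8−15.95)²/15.95 + (20−18.01)²/18.01 = 12.4631
df = 2
p-value (upper-tail) = 0.00197
At α=0.1: p < α → reject H₀

reject H₀: yes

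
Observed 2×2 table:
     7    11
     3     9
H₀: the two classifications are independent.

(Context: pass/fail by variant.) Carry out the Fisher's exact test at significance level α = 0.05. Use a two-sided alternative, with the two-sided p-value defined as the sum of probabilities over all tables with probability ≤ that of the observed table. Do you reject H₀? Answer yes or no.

Margins: r₁=18, r₂=12, c₁=10, c₂=20, n=30
p_obs = C(18,7)·C(12,3)/C(30,10); sum pmf over tables with pmf ≤ p_obs
p-value (two-sided) = 0.69415
At α=0.05: p ≥ α → fail to reject H₀

reject H₀: no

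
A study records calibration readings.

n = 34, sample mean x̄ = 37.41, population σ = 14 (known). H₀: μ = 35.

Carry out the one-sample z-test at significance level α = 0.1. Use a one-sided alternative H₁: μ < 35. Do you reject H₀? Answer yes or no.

SE = σ/√n = 14/√34 = 2.4010
z = (x̄−μ₀)/SE = (37.41−35)/2.4010 = 1.0038
p-value (one-sided, H₁ less) = 0.84225
At α=0.1: p ≥ α → fail to reject H₀

reject H₀: no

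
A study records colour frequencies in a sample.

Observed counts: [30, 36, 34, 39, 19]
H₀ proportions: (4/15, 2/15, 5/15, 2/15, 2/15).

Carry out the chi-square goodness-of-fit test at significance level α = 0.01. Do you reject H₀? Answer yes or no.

n = 158; E_i = n·p_i = [42.13, 21.07, 52.67, 21.07, 21.07]
χ² = (30−42.13)²/42.13 + (36−21.07)²/21.07 + (34−52.67)²/52.67 + (39−21.07)²/21.07 + (19−21.07)²/21.07 = 36.1646
df = 4
p-value (upper-tail) = 0.00000
At α=0.01: p < α → reject H₀

reject H₀: yes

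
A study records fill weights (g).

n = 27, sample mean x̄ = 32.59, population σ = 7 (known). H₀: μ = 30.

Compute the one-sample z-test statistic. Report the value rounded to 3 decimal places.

SE = σ/√n = 7/√27 = 1.3472
z = (x̄−μ₀)/SE = (32.59−30)/1.3472 = 1.9226

test statistic = 1.923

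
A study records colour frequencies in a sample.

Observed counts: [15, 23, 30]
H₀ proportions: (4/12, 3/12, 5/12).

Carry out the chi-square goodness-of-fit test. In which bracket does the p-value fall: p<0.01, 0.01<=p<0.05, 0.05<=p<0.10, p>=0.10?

p-value bracket: 0.05<=p<0.10

n = 68; E_i = n·p_i = [22.67, 17.00, 28.33]
χ² = (15−22.67)²/22.67 + (23−17.00)²/17.00 + (30−28.33)²/28.33 = 4.8088
df = 2
p-value (upper-tail) = 0.09032
→ bracket: 0.05<=p<0.10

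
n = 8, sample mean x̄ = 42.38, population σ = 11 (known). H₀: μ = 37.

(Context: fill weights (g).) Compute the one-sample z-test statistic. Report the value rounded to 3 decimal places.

SE = σ/√n = 11/√8 = 3.8891
z = (x̄−μ₀)/SE = (42.38−37)/3.8891 = 1.3834

test statistic = 1.383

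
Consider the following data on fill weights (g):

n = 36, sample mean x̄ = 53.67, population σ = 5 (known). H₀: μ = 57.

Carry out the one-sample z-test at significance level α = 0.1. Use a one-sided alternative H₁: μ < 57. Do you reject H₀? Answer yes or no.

SE = σ/√n = 5/√36 = 0.8333
z = (x̄−μ₀)/SE = (53.67−57)/0.8333 = -3.9960
p-value (one-sided, H₁ less) = 0.00003
At α=0.1: p < α → reject H₀

reject H₀: yes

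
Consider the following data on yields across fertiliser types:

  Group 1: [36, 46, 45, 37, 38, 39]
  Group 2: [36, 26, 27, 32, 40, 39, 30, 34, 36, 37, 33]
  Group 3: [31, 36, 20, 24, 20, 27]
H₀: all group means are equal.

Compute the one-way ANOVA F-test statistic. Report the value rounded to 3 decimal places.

test statistic = 11.437

Group means [40.17, 33.64, 26.33], grand mean 33.435
SSB = Σnᵢ(x̄ᵢ−x̄)² = 574.940; SSW = ΣΣ(x−x̄ᵢ)² = 502.712
MSB = 574.940/2 = 287.4700; MSW = 502.712/20 = 25.1356
F = MSB/MSW = 11.4368
df = (2, 20)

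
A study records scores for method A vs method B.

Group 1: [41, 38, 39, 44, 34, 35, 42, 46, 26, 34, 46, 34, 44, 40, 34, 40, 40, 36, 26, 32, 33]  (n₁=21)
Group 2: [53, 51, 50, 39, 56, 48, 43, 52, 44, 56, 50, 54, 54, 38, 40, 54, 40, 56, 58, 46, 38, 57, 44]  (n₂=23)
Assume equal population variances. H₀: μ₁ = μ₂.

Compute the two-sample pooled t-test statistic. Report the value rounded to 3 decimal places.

test statistic = -6.027

x̄₁=37.333, s₁=5.721, n₁=21
x̄₂=48.739, s₂=6.730, n₂=23
s_p² = [20·5.721² + 22·6.730²]/42 = 39.3119
SE = √(s_p²·(1/21+1/23)) = 1.8924
t = (37.333−48.739)/1.8924 = -6.0271
df = 42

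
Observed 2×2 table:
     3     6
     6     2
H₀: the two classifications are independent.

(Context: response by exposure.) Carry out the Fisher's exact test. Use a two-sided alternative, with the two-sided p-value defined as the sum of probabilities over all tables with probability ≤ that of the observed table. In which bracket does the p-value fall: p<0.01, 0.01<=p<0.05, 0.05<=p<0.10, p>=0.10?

Margins: r₁=9, r₂=8, c₁=9, c₂=8, n=17
p_obs = C(9,3)·C(8,6)/C(17,9); sum pmf over tables with pmf ≤ p_obs
p-value (two-sided) = 0.15343
→ bracket: p>=0.10

p-value bracket: p>=0.10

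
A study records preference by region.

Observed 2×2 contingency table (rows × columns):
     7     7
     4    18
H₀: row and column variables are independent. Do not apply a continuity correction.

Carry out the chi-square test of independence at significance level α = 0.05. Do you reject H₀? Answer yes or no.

Row totals [14, 22], col totals [11, 25], n=36
χ² = (7−4.28)²/4.28 + (7−9.72)²/9.72 + (4−6.72)²/6.72 + (18−15.28)²/15.28 = 4.0820
df = 1
p-value (upper-tail) = 0.04334
At α=0.05: p < α → reject H₀

reject H₀: yes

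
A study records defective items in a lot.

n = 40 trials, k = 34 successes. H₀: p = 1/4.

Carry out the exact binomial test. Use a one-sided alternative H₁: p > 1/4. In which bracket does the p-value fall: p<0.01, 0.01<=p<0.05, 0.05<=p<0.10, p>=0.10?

p-value bracket: p<0.01

Exact binomial: n=40, k=34, p₀=1/4=0.2500
P(X≥34) from Σ C(n,i)·p₀^i·(1−p₀)^(n−i)
p-value (one-sided, H₁ greater) = 0.00000
→ bracket: p<0.01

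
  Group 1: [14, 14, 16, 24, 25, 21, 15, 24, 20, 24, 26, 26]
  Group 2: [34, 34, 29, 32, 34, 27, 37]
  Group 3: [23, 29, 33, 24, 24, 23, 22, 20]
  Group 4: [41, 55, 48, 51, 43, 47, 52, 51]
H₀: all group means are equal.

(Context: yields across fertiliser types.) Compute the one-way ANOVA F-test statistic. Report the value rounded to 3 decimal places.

Group means [20.75, 32.43, 24.75, 48.50], grand mean 30.343
SSB = Σnᵢ(x̄ᵢ−x̄)² = 4022.421; SSW = ΣΣ(x−x̄ᵢ)² = 601.464
MSB = 4022.421/3 = 1340.8071; MSW = 601.464/31 = 19.4021
F = MSB/MSW = 69.1064
df = (3, 31)

test statistic = 69.106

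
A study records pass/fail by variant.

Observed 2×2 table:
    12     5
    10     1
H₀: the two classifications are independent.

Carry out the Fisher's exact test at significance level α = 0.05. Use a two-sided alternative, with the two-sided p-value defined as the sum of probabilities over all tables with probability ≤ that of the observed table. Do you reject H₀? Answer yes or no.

Margins: r₁=17, r₂=11, c₁=22, c₂=6, n=28
p_obs = C(17,12)·C(11,10)/C(28,22); sum pmf over tables with pmf ≤ p_obs
p-value (two-sided) = 0.35473
At α=0.05: p ≥ α → fail to reject H₀

reject H₀: no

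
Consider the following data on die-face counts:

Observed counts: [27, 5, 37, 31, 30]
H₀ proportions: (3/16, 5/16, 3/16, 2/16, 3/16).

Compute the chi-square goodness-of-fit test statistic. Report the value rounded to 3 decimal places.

test statistic = 52.749

n = 130; E_i = n·p_i = [24.38, 40.62, 24.38, 16.25, 24.38]
χ² = (27−24.38)²/24.38 + (5−40.62)²/40.62 + (37−24.38)²/24.38 + (31−16.25)²/16.25 + (30−24.38)²/24.38 = 52.7487
df = 4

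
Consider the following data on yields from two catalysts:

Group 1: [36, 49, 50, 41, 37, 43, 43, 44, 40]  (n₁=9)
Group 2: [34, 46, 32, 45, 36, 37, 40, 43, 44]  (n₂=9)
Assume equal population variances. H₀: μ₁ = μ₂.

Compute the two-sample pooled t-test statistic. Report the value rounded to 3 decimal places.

test statistic = 1.238

x̄₁=42.556, s₁=4.773, n₁=9
x̄₂=39.667, s₂=5.123, n₂=9
s_p² = [8·4.773² + 8·5.123²]/16 = 24.5139
SE = √(s_p²·(1/9+1/9)) = 2.3340
t = (42.556−39.667)/2.3340 = 1.2377
df = 16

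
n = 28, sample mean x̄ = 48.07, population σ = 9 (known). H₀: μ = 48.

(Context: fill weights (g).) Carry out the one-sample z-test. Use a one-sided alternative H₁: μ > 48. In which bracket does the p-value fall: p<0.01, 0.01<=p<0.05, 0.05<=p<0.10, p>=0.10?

p-value bracket: p>=0.10

SE = σ/√n = 9/√28 = 1.7008
z = (x̄−μ₀)/SE = (48.07−48)/1.7008 = 0.0412
p-value (one-sided, H₁ greater) = 0.48359
→ bracket: p>=0.10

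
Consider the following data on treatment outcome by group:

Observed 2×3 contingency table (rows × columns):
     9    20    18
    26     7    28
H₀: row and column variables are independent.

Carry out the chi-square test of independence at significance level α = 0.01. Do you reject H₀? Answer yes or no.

Row totals [47, 61], col totals [35, 27, 46], n=108
χ² = (9−15.23)²/15.23 + (20−11.75)²/11.75 + (18−20.02)²/20.02 + (26−19.77)²/19.77 + (7−15.25)²/15.25 + (28−25.98)²/25.98 = 15.1297
df = 2
p-value (upper-tail) = 0.00052
At α=0.01: p < α → reject H₀

reject H₀: yes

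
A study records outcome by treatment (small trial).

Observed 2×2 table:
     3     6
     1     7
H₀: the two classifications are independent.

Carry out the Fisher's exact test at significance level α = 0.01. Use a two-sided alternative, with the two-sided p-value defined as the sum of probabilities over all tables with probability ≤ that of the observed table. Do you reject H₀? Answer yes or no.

reject H₀: no

Margins: r₁=9, r₂=8, c₁=4, c₂=13, n=17
p_obs = C(9,3)·C(8,1)/C(17,4); sum pmf over tables with pmf ≤ p_obs
p-value (two-sided) = 0.57647
At α=0.01: p ≥ α → fail to reject H₀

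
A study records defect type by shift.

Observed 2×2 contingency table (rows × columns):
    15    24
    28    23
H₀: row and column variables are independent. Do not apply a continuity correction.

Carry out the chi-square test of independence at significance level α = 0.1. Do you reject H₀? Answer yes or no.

Row totals [39, 51], col totals [43, 47], n=90
χ² = (15−18.63)²/18.63 + (24−20.37)²/20.37 + (28−24.37)²/24.37 + (23−26.63)²/26.63 = 2.3941
df = 1
p-value (upper-tail) = 0.12180
At α=0.1: p ≥ α → fail to reject H₀

reject H₀: no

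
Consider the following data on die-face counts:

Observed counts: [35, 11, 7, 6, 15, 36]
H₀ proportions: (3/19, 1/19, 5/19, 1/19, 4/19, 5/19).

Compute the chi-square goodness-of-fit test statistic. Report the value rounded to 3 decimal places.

test statistic = 43.828

n = 110; E_i = n·p_i = [17.37, 5.79, 28.95, 5.79, 23.16, 28.95]
χ² = (35−17.37)²/17.37 + (11−5.79)²/5.79 + (7−28.95)²/28.95 + (6−5.79)²/5.79 + (15−23.16)²/23.16 + (36−28.95)²/28.95 = 43.8280
df = 5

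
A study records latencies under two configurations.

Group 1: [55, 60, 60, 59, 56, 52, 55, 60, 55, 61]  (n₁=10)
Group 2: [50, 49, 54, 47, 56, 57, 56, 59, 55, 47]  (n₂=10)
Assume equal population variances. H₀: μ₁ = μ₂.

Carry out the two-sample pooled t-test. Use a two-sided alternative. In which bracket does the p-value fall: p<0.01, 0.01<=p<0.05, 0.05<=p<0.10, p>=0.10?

p-value bracket: 0.01<=p<0.05

x̄₁=57.300, s₁=3.057, n₁=10
x̄₂=53.000, s₂=4.372, n₂=10
s_p² = [9·3.057² + 9·4.372²]/18 = 14.2278
SE = √(s_p²·(1/10+1/10)) = 1.6869
t = (57.300−53.000)/1.6869 = 2.5491
df = 18
p-value (two-sided) = 0.02014
→ bracket: 0.01<=p<0.05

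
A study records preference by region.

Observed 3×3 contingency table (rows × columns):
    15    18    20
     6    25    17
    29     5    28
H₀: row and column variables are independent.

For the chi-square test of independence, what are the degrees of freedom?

df = (r−1)(c−1) = (3−1)·(3−1) = 4

degrees of freedom = 4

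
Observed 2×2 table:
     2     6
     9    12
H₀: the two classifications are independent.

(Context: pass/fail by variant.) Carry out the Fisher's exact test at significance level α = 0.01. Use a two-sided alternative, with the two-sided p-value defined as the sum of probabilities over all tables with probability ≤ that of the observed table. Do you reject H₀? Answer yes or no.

reject H₀: no

Margins: r₁=8, r₂=21, c₁=11, c₂=18, n=29
p_obs = C(8,2)·C(21,9)/C(29,11); sum pmf over tables with pmf ≤ p_obs
p-value (two-sided) = 0.67063
At α=0.01: p ≥ α → fail to reject H₀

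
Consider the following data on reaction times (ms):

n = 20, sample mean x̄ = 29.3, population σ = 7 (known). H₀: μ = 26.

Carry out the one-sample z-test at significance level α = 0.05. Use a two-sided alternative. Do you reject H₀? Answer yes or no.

reject H₀: yes

SE = σ/√n = 7/√20 = 1.5652
z = (x̄−μ₀)/SE = (29.3−26)/1.5652 = 2.1083
p-value (two-sided) = 0.03501
At α=0.05: p < α → reject H₀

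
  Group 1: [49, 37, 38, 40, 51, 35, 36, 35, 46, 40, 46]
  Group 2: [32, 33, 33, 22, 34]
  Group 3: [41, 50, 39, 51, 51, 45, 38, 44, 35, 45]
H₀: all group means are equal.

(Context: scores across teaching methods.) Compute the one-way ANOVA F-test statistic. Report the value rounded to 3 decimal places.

test statistic = 9.369

Group means [41.18, 30.80, 43.90], grand mean 40.231
SSB = Σnᵢ(x̄ᵢ−x̄)² = 589.279; SSW = ΣΣ(x−x̄ᵢ)² = 723.336
MSB = 589.279/2 = 294.6395; MSW = 723.336/23 = 31.4494
F = MSB/MSW = 9.3687
df = (2, 23)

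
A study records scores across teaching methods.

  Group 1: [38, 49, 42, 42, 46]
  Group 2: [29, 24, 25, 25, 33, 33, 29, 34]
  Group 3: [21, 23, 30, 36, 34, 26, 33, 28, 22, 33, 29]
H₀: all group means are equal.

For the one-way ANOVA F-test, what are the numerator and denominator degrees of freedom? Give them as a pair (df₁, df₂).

k = 3 groups, N = 24 total
df = (k−1, N−k) = (3−1, 24−3) = (2, 21)

degrees of freedom = [2, 21]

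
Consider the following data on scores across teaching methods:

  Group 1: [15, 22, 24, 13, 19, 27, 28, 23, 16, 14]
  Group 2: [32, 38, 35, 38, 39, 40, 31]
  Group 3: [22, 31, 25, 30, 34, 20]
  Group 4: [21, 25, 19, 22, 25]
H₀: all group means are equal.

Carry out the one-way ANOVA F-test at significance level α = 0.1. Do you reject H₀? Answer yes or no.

Group means [20.10, 36.14, 27.00, 22.40], grand mean 26.000
SSB = Σnᵢ(x̄ᵢ−x̄)² = 1139.043; SSW = ΣΣ(x−x̄ᵢ)² = 522.957
MSB = 1139.043/3 = 379.6810; MSW = 522.957/24 = 21.7899
F = MSB/MSW = 17.4246
df = (3, 24)
p-value (upper-tail) = 0.00000
At α=0.1: p < α → reject H₀

reject H₀: yes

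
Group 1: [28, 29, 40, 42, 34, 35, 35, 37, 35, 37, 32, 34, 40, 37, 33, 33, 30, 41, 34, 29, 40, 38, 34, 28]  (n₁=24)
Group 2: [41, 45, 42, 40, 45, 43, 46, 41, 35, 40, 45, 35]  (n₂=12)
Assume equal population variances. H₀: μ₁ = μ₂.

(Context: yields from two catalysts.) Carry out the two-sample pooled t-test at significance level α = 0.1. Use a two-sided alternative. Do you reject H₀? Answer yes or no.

x̄₁=34.792, s₁=4.149, n₁=24
x̄₂=41.500, s₂=3.680, n₂=12
s_p² = [23·4.149² + 11·3.680²]/34 = 16.0282
SE = √(s_p²·(1/24+1/12)) = 1.4155
t = (34.792−41.500)/1.4155 = -4.7393
df = 34
p-value (two-sided) = 0.00004
At α=0.1: p < α → reject H₀

reject H₀: yes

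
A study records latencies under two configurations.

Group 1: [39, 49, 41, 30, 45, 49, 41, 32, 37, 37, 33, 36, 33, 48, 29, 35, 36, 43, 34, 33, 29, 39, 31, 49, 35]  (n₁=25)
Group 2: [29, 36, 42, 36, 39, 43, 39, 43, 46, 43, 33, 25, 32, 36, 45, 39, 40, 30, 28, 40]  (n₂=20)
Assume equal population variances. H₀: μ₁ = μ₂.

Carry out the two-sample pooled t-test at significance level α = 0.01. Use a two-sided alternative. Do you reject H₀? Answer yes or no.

reject H₀: no

x̄₁=37.720, s₁=6.407, n₁=25
x̄₂=37.200, s₂=6.023, n₂=20
s_p² = [24·6.407² + 19·6.023²]/43 = 38.9358
SE = √(s_p²·(1/25+1/20)) = 1.8720
t = (37.720−37.200)/1.8720 = 0.2778
df = 43
p-value (two-sided) = 0.78251
At α=0.01: p ≥ α → fail to reject H₀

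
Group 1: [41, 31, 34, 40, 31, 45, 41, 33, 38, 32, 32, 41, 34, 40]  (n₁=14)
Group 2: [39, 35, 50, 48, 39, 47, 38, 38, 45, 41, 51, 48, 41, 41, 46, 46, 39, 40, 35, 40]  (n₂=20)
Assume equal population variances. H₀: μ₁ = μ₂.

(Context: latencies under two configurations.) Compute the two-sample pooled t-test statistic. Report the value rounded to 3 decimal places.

x̄₁=36.643, s₁=4.684, n₁=14
x̄₂=42.350, s₂=4.859, n₂=20
s_p² = [13·4.684² + 19·4.859²]/32 = 22.9301
SE = √(s_p²·(1/14+1/20)) = 1.6686
t = (36.643−42.350)/1.6686 = -3.4202
df = 32

test statistic = -3.420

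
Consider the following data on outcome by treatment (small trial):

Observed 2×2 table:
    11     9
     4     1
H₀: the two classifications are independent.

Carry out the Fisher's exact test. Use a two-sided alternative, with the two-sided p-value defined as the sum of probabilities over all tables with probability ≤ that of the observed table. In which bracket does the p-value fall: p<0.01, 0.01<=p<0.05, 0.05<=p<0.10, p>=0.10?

Margins: r₁=20, r₂=5, c₁=15, c₂=10, n=25
p_obs = C(20,11)·C(5,4)/C(25,15); sum pmf over tables with pmf ≤ p_obs
p-value (two-sided) = 0.61462
→ bracket: p>=0.10

p-value bracket: p>=0.10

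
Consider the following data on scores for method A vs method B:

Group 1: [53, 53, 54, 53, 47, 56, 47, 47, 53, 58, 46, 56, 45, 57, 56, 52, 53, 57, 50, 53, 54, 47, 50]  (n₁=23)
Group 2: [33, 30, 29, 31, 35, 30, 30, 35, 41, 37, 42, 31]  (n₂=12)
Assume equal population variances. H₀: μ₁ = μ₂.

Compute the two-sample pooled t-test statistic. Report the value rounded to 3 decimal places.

x̄₁=52.043, s₁=3.937, n₁=23
x̄₂=33.667, s₂=4.418, n₂=12
s_p² = [22·3.937² + 11·4.418²]/33 = 16.8371
SE = √(s_p²·(1/23+1/12)) = 1.4612
t = (52.043−33.667)/1.4612 = 12.5764
df = 33

test statistic = 12.576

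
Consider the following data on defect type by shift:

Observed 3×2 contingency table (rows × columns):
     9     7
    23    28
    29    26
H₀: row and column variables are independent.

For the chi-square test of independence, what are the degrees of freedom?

degrees of freedom = 2

df = (r−1)(c−1) = (3−1)·(2−1) = 2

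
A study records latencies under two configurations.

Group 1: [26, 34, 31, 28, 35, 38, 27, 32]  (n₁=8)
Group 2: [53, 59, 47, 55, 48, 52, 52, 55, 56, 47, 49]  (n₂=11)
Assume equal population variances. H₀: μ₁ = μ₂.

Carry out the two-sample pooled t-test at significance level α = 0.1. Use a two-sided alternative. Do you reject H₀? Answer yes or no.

reject H₀: yes

x̄₁=31.375, s₁=4.207, n₁=8
x̄₂=52.091, s₂=3.986, n₂=11
s_p² = [7·4.207² + 10·3.986²]/17 = 16.6344
SE = √(s_p²·(1/8+1/11)) = 1.8951
t = (31.375−52.091)/1.8951 = -10.9311
df = 17
p-value (two-sided) = 0.00000
At α=0.1: p < α → reject H₀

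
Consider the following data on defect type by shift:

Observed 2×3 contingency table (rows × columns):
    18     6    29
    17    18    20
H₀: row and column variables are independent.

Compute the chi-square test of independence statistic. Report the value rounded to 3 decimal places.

test statistic = 7.647

Row totals [53, 55], col totals [35, 24, 49], n=108
χ² = (18−17.18)²/17.18 + (6−11.78)²/11.78 + (29−24.05)²/24.05 + (17−17.82)²/17.82 + (18−12.22)²/12.22 + (20−24.95)²/24.95 = 7.6472
df = 2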